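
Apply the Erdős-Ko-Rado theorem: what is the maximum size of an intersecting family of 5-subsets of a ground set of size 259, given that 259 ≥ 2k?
max |F| = C(258, 4) = 180352320

The Erdős-Ko-Rado theorem states: for n ≥ 2k, an intersecting family of k-subsets of an n-element set has size at most C(n − 1, k − 1), with equality for 'star' families {A ⊆ [n] : |A| = k, i ∈ A} (fix an element i). For n = 259, k = 5: C(258, 4) = 180352320.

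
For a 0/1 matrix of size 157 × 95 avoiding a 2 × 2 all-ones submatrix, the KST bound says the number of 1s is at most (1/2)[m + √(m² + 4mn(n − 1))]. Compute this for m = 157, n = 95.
z(157, 95; 2, 2) ≤ (1/2)[157 + √(157² + 4·157·95·94)] = (1/2)[157 + √5632689] = 1265.1643

Kővári–Sós–Turán: let r_1, ..., r_157 be the row sums and z = Σ r_i the total number of 1s. Each pair of columns can share at most one row with both entries 1 (else a 2×2 all-ones block appears), so Σ_i C(r_i, 2) ≤ C(95, 2) = 4465. By convexity Σ_i C(r_i, 2) ≥ 157·C(z/157, 2) = z(z − 157)/(2·157), giving z² − 157z − 157·95·94 ≤ 0 and hence z ≤ (1/2)[157 + √(24649 + 4·1402010)] = (1/2)[157 + √5632689] ≈ (1/2)(157 + 2373.3287) = 1265.1643.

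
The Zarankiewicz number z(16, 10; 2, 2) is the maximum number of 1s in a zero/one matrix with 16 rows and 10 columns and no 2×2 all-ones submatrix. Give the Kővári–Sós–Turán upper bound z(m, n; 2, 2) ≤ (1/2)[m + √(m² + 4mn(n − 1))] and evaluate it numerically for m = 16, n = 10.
z(16, 10; 2, 2) ≤ (1/2)[16 + √(16² + 4·16·10·9)] = (1/2)[16 + √6016] = 46.7814

Kővári–Sós–Turán: let r_1, ..., r_16 be the row sums and z = Σ r_i the total number of 1s. Each pair of columns can share at most one row with both entries 1 (else a 2×2 all-ones block appears), so Σ_i C(r_i, 2) ≤ C(10, 2) = 45. By convexity Σ_i C(r_i, 2) ≥ 16·C(z/16, 2) = z(z − 16)/(2·16), giving z² − 16z − 16·10·9 ≤ 0 and hence z ≤ (1/2)[16 + √(256 + 4·1440)] = (1/2)[16 + √6016] ≈ (1/2)(16 + 77.5629) = 46.7814.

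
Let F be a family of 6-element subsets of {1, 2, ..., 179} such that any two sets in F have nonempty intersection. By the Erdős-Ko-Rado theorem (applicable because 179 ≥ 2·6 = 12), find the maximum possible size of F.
max |F| = C(178, 5) = 1407057960

The Erdős-Ko-Rado theorem states: for n ≥ 2k, an intersecting family of k-subsets of an n-element set has size at most C(n − 1, k − 1), with equality for 'star' families {A ⊆ [n] : |A| = k, i ∈ A} (fix an element i). For n = 179, k = 6: C(178, 5) = 1407057960.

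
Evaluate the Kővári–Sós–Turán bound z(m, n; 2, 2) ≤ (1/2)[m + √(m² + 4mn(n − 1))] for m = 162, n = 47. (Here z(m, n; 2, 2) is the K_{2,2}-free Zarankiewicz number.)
z(162, 47; 2, 2) ≤ (1/2)[162 + √(162² + 4·162·47·46)] = (1/2)[162 + √1427220] = 678.3316

Kővári–Sós–Turán: let r_1, ..., r_162 be the row sums and z = Σ r_i the total number of 1s. Each pair of columns can share at most one row with both entries 1 (else a 2×2 all-ones block appears), so Σ_i C(r_i, 2) ≤ C(47, 2) = 1081. By convexity Σ_i C(r_i, 2) ≥ 162·C(z/162, 2) = z(z − 162)/(2·162), giving z² − 162z − 162·47·46 ≤ 0 and hence z ≤ (1/2)[162 + √(26244 + 4·350244)] = (1/2)[162 + √1427220] ≈ (1/2)(162 + 1194.6631) = 678.3316.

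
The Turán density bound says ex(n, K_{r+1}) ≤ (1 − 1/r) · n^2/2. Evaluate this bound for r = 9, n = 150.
Turán density bound = (8/9) · 150^2/2 = 10000

Turán's theorem: ex(n, K_{r+1}) is achieved by the complete r-partite Turán graph T(n, r) with parts as balanced as possible, and is at most (1 − 1/r) · n^2/2. For r = 9, n = 150: the density bound is (8/9) · 22500/2 = 10000. The integer-valued extremum is e(T(150, 9)) = 9999, which is strictly less than the density bound 10000 since 9 ∤ 150 (the parts of T(150, 9) cannot all be equal).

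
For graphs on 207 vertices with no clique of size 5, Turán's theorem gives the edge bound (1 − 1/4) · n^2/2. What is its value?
Turán density bound = (3/4) · 207^2/2 = 128547/8 ≈ 16068.375

Turán's theorem: ex(n, K_{r+1}) is achieved by the complete r-partite Turán graph T(n, r) with parts as balanced as possible, and is at most (1 − 1/r) · n^2/2. For r = 4, n = 207: the density bound is (3/4) · 42849/2 = 128547/8 ≈ 16068.375. The integer-valued extremum is e(T(207, 4)) = 16068, which is strictly less than the density bound 128547/8 since 4 ∤ 207 (the parts of T(207, 4) cannot all be equal).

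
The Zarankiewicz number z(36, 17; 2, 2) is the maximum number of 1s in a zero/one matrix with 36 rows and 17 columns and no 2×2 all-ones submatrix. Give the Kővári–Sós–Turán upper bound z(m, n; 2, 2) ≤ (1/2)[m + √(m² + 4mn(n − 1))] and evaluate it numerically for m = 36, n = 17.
z(36, 17; 2, 2) ≤ (1/2)[36 + √(36² + 4·36·17·16)] = (1/2)[36 + √40464] = 118.5783

Kővári–Sós–Turán: let r_1, ..., r_36 be the row sums and z = Σ r_i the total number of 1s. Each pair of columns can share at most one row with both entries 1 (else a 2×2 all-ones block appears), so Σ_i C(r_i, 2) ≤ C(17, 2) = 136. By convexity Σ_i C(r_i, 2) ≥ 36·C(z/36, 2) = z(z − 36)/(2·36), giving z² − 36z − 36·17·16 ≤ 0 and hence z ≤ (1/2)[36 + √(1296 + 4·9792)] = (1/2)[36 + √40464] ≈ (1/2)(36 + 201.1567) = 118.5783.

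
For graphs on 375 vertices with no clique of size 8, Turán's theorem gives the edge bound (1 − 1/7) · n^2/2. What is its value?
Turán density bound = (6/7) · 375^2/2 = 421875/7 ≈ 60267.8571

Turán's theorem: ex(n, K_{r+1}) is achieved by the complete r-partite Turán graph T(n, r) with parts as balanced as possible, and is at most (1 − 1/r) · n^2/2. For r = 7, n = 375: the density bound is (6/7) · 140625/2 = 421875/7 ≈ 60267.8571. The integer-valued extremum is e(T(375, 7)) = 60267, which is strictly less than the density bound 421875/7 since 7 ∤ 375 (the parts of T(375, 7) cannot all be equal).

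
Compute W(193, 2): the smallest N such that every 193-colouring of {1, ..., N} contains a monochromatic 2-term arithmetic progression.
W(193, 2) = 193 + 1 = 194

A 2-term AP is any pair of integers, so a monochromatic 2-AP exists iff some colour is used at least twice. With 193 colours, the colouring i ↦ i on {1, ..., 193} uses each colour once, avoiding any monochromatic pair, so W(193, 2) > 193. For {1, ..., 194}, pigeonhole forces two integers of the same colour, which form a monochromatic 2-AP. Hence W(193, 2) = 194.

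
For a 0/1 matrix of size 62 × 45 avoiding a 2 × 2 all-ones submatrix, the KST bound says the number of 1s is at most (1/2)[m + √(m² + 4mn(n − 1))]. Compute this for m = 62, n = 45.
z(62, 45; 2, 2) ≤ (1/2)[62 + √(62² + 4·62·45·44)] = (1/2)[62 + √494884] = 382.74

Kővári–Sós–Turán: let r_1, ..., r_62 be the row sums and z = Σ r_i the total number of 1s. Each pair of columns can share at most one row with both entries 1 (else a 2×2 all-ones block appears), so Σ_i C(r_i, 2) ≤ C(45, 2) = 990. By convexity Σ_i C(r_i, 2) ≥ 62·C(z/62, 2) = z(z − 62)/(2·62), giving z² − 62z − 62·45·44 ≤ 0 and hence z ≤ (1/2)[62 + √(3844 + 4·122760)] = (1/2)[62 + √494884] ≈ (1/2)(62 + 703.4799) = 382.74.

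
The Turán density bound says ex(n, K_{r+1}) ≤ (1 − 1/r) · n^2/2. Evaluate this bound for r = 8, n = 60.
Turán density bound = (7/8) · 60^2/2 = 1575

Turán's theorem: ex(n, K_{r+1}) is achieved by the complete r-partite Turán graph T(n, r) with parts as balanced as possible, and is at most (1 − 1/r) · n^2/2. For r = 8, n = 60: the density bound is (7/8) · 3600/2 = 1575. The integer-valued extremum is e(T(60, 8)) = 1574, which is strictly less than the density bound 1575 since 8 ∤ 60 (the parts of T(60, 8) cannot all be equal).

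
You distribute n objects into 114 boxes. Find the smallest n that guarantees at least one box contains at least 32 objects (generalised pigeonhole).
n = (32 − 1)·114 + 1 = 3535

By the generalised pigeonhole principle, to guarantee some box contains ≥ r objects we need more than (r − 1) · k objects total. Threshold: n = (r − 1) · k + 1. With r = 32 and k = 114: n = 31 · 114 + 1 = 3534 + 1 = 3535. For n = 3534 = 31 · 114, we can put exactly 31 objects in every box, avoiding 32 in any single one — so 3535 is tight.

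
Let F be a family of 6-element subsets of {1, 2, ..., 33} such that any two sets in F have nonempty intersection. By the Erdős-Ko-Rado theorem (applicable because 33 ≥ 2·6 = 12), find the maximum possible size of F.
max |F| = C(32, 5) = 201376

The Erdős-Ko-Rado theorem states: for n ≥ 2k, an intersecting family of k-subsets of an n-element set has size at most C(n − 1, k − 1), with equality for 'star' families {A ⊆ [n] : |A| = k, i ∈ A} (fix an element i). For n = 33, k = 6: C(32, 5) = 201376.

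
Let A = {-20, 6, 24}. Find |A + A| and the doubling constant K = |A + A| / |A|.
K = |A + A| / |A| = 6/3 = 2

Enumerate A + A = {a + b : a, b ∈ A}. With |A| = 3, there are |A|^2 = 9 ordered sum pairs; collecting distinct values, A + A = {-40, -14, 4, 12, 30, 48}, so |A + A| = 6. Thus K = 6/3 = 2. For comparison, the minimum possible |A + A| over all 3-element sets is 2·3 − 1 = 5 (so min K = 5/3), attained only by arithmetic progressions.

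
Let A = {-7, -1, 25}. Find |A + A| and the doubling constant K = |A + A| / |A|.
K = |A + A| / |A| = 6/3 = 2

Enumerate A + A = {a + b : a, b ∈ A}. With |A| = 3, there are |A|^2 = 9 ordered sum pairs; collecting distinct values, A + A = {-14, -8, -2, 18, 24, 50}, so |A + A| = 6. Thus K = 6/3 = 2. For comparison, the minimum possible |A + A| over all 3-element sets is 2·3 − 1 = 5 (so min K = 5/3), attained only by arithmetic progressions.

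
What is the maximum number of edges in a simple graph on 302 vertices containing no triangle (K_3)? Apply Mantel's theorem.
ex(302, K_3) = ⌊302^2/4⌋ = 22801

Mantel (1907): a triangle-free graph on n vertices has at most ⌊n^2/4⌋ edges, with equality for the complete bipartite graph K_{⌊n/2⌋, ⌈n/2⌉}. For n = 302: ⌊302^2/4⌋ = ⌊91204/4⌋ = 22801. The extremal graph is K_{151, 151}, which has 151·151 = 22801 edges.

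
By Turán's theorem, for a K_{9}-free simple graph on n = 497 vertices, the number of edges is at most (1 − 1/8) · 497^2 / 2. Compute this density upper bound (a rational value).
Turán density bound = (7/8) · 497^2/2 = 1729063/16 ≈ 108066.4375

Turán's theorem: ex(n, K_{r+1}) is achieved by the complete r-partite Turán graph T(n, r) with parts as balanced as possible, and is at most (1 − 1/r) · n^2/2. For r = 8, n = 497: the density bound is (7/8) · 247009/2 = 1729063/16 ≈ 108066.4375. The integer-valued extremum is e(T(497, 8)) = 108066, which is strictly less than the density bound 1729063/16 since 8 ∤ 497 (the parts of T(497, 8) cannot all be equal).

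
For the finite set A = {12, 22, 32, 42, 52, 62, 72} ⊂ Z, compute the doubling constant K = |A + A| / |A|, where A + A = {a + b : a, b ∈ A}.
K = |A + A| / |A| = 13/7

Enumerate A + A = {a + b : a, b ∈ A}. With |A| = 7, there are |A|^2 = 49 ordered sum pairs; collecting distinct values, A + A = {24, 34, 44, 54, 64, 74, 84, 94, 104, 114, 124, 134, 144}, so |A + A| = 13. Thus K = 13/7. Here |A + A| = 2|A| − 1 = 13, the minimum possible — so K = 13/7 is minimal, which holds iff A is an arithmetic progression.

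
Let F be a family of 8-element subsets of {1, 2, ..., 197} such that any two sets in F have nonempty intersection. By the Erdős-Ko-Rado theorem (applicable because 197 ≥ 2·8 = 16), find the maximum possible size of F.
max |F| = C(196, 7) = 1978369382080

The Erdős-Ko-Rado theorem states: for n ≥ 2k, an intersecting family of k-subsets of an n-element set has size at most C(n − 1, k − 1), with equality for 'star' families {A ⊆ [n] : |A| = k, i ∈ A} (fix an element i). For n = 197, k = 8: C(196, 7) = 1978369382080.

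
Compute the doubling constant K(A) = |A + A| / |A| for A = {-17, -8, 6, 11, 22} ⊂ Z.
K = |A + A| / |A| = 15/5 = 3

Enumerate A + A = {a + b : a, b ∈ A}. With |A| = 5, there are |A|^2 = 25 ordered sum pairs; collecting distinct values, A + A = {-34, -25, -16, -11, -6, -2, 3, 5, 12, 14, 17, 22, 28, 33, 44}, so |A + A| = 15. Thus K = 15/5 = 3. For comparison, the minimum possible |A + A| over all 5-element sets is 2·5 − 1 = 9 (so min K = 9/5), attained only by arithmetic progressions.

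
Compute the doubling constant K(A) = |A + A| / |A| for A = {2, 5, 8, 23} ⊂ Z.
K = |A + A| / |A| = 9/4

Enumerate A + A = {a + b : a, b ∈ A}. With |A| = 4, there are |A|^2 = 16 ordered sum pairs; collecting distinct values, A + A = {4, 7, 10, 13, 16, 25, 28, 31, 46}, so |A + A| = 9. Thus K = 9/4. For comparison, the minimum possible |A + A| over all 4-element sets is 2·4 − 1 = 7 (so min K = 7/4), attained only by arithmetic progressions.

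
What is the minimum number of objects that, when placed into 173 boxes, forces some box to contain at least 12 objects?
n = (12 − 1)·173 + 1 = 1904

By the generalised pigeonhole principle, to guarantee some box contains ≥ r objects we need more than (r − 1) · k objects total. Threshold: n = (r − 1) · k + 1. With r = 12 and k = 173: n = 11 · 173 + 1 = 1903 + 1 = 1904. For n = 1903 = 11 · 173, we can put exactly 11 objects in every box, avoiding 12 in any single one — so 1904 is tight.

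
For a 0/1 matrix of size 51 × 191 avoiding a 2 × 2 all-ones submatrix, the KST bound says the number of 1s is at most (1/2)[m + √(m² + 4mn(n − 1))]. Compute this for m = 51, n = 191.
z(51, 191; 2, 2) ≤ (1/2)[51 + √(51² + 4·51·191·190)] = (1/2)[51 + √7405761] = 1386.1764

Kővári–Sós–Turán: let r_1, ..., r_51 be the row sums and z = Σ r_i the total number of 1s. Each pair of columns can share at most one row with both entries 1 (else a 2×2 all-ones block appears), so Σ_i C(r_i, 2) ≤ C(191, 2) = 18145. By convexity Σ_i C(r_i, 2) ≥ 51·C(z/51, 2) = z(z − 51)/(2·51), giving z² − 51z − 51·191·190 ≤ 0 and hence z ≤ (1/2)[51 + √(2601 + 4·1850790)] = (1/2)[51 + √7405761] ≈ (1/2)(51 + 2721.3528) = 1386.1764.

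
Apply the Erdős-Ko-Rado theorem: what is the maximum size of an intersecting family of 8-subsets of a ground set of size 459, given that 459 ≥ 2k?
max |F| = C(458, 7) = 800976677436728

Erdős-Ko-Rado (1961): when n ≥ 2k, max |F| = C(n−1, k−1). The bound is attained by the star {A : i ∈ A} for any fixed i ∈ [n]. Here C(459−1, 8−1) = C(458, 7) = 800976677436728.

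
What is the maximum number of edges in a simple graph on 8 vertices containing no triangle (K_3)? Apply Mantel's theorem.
ex(8, K_3) = ⌊8^2/4⌋ = 16

Mantel (1907): a triangle-free graph on n vertices has at most ⌊n^2/4⌋ edges, with equality for the complete bipartite graph K_{⌊n/2⌋, ⌈n/2⌉}. For n = 8: ⌊8^2/4⌋ = ⌊64/4⌋ = 16. The extremal graph is K_{4, 4}, which has 4·4 = 16 edges.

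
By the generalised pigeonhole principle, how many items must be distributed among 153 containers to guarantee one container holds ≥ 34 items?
n = (34 − 1)·153 + 1 = 5050

By the generalised pigeonhole principle, to guarantee some box contains ≥ r objects we need more than (r − 1) · k objects total. Threshold: n = (r − 1) · k + 1. With r = 34 and k = 153: n = 33 · 153 + 1 = 5049 + 1 = 5050. For n = 5049 = 33 · 153, we can put exactly 33 objects in every box, avoiding 34 in any single one — so 5050 is tight.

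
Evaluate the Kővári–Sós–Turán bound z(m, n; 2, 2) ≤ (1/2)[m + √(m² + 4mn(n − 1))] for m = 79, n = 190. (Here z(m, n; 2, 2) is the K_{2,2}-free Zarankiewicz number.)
z(79, 190; 2, 2) ≤ (1/2)[79 + √(79² + 4·79·190·189)] = (1/2)[79 + √11353801] = 1724.2701

Kővári–Sós–Turán: let r_1, ..., r_79 be the row sums and z = Σ r_i the total number of 1s. Each pair of columns can share at most one row with both entries 1 (else a 2×2 all-ones block appears), so Σ_i C(r_i, 2) ≤ C(190, 2) = 17955. By convexity Σ_i C(r_i, 2) ≥ 79·C(z/79, 2) = z(z − 79)/(2·79), giving z² − 79z − 79·190·189 ≤ 0 and hence z ≤ (1/2)[79 + √(6241 + 4·2836890)] = (1/2)[79 + √11353801] ≈ (1/2)(79 + 3369.5402) = 1724.2701.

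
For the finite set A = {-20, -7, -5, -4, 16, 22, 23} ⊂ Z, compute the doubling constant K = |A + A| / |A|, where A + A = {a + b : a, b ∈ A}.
K = |A + A| / |A| = 27/7

Enumerate A + A = {a + b : a, b ∈ A}. With |A| = 7, there are |A|^2 = 49 ordered sum pairs; collecting distinct values, A + A = {-40, -27, -25, -24, -14, -12, -11, -10, -9, -8, -4, 2, 3, 9, 11, 12, 15, 16, 17, 18, 19, 32, 38, 39, 44, 45, 46}, so |A + A| = 27. Thus K = 27/7. For comparison, the minimum possible |A + A| over all 7-element sets is 2·7 − 1 = 13 (so min K = 13/7), attained only by arithmetic progressions.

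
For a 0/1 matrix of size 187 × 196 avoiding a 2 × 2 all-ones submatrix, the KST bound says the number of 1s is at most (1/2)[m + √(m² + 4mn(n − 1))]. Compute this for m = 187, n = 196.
z(187, 196; 2, 2) ≤ (1/2)[187 + √(187² + 4·187·196·195)] = (1/2)[187 + √28623529] = 2768.5481

Kővári–Sós–Turán: let r_1, ..., r_187 be the row sums and z = Σ r_i the total number of 1s. Each pair of columns can share at most one row with both entries 1 (else a 2×2 all-ones block appears), so Σ_i C(r_i, 2) ≤ C(196, 2) = 19110. By convexity Σ_i C(r_i, 2) ≥ 187·C(z/187, 2) = z(z − 187)/(2·187), giving z² − 187z − 187·196·195 ≤ 0 and hence z ≤ (1/2)[187 + √(34969 + 4·7147140)] = (1/2)[187 + √28623529] ≈ (1/2)(187 + 5350.0962) = 2768.5481.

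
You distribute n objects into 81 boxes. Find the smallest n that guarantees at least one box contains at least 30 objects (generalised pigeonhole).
n = (30 − 1)·81 + 1 = 2350

By the generalised pigeonhole principle, to guarantee some box contains ≥ r objects we need more than (r − 1) · k objects total. Threshold: n = (r − 1) · k + 1. With r = 30 and k = 81: n = 29 · 81 + 1 = 2349 + 1 = 2350. For n = 2349 = 29 · 81, we can put exactly 29 objects in every box, avoiding 30 in any single one — so 2350 is tight.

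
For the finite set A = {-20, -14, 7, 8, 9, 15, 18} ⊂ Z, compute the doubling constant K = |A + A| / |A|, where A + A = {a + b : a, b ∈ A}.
K = |A + A| / |A| = 26/7

Enumerate A + A = {a + b : a, b ∈ A}. With |A| = 7, there are |A|^2 = 49 ordered sum pairs; collecting distinct values, A + A = {-40, -34, -28, -13, -12, -11, -7, -6, -5, -2, 1, 4, 14, 15, 16, 17, 18, 22, 23, 24, 25, 26, 27, 30, 33, 36}, so |A + A| = 26. Thus K = 26/7. For comparison, the minimum possible |A + A| over all 7-element sets is 2·7 − 1 = 13 (so min K = 13/7), attained only by arithmetic progressions.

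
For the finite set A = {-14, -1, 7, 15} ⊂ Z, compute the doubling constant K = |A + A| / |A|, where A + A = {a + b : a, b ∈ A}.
K = |A + A| / |A| = 9/4

Enumerate A + A = {a + b : a, b ∈ A}. With |A| = 4, there are |A|^2 = 16 ordered sum pairs; collecting distinct values, A + A = {-28, -15, -7, -2, 1, 6, 14, 22, 30}, so |A + A| = 9. Thus K = 9/4. For comparison, the minimum possible |A + A| over all 4-element sets is 2·4 − 1 = 7 (so min K = 7/4), attained only by arithmetic progressions.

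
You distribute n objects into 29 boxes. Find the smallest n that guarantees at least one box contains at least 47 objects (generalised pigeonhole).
n = (47 − 1)·29 + 1 = 1335

By the generalised pigeonhole principle, to guarantee some box contains ≥ r objects we need more than (r − 1) · k objects total. Threshold: n = (r − 1) · k + 1. With r = 47 and k = 29: n = 46 · 29 + 1 = 1334 + 1 = 1335. For n = 1334 = 46 · 29, we can put exactly 46 objects in every box, avoiding 47 in any single one — so 1335 is tight.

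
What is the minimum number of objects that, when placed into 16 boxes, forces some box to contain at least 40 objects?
n = (40 − 1)·16 + 1 = 625

By the generalised pigeonhole principle, to guarantee some box contains ≥ r objects we need more than (r − 1) · k objects total. Threshold: n = (r − 1) · k + 1. With r = 40 and k = 16: n = 39 · 16 + 1 = 624 + 1 = 625. For n = 624 = 39 · 16, we can put exactly 39 objects in every box, avoiding 40 in any single one — so 625 is tight.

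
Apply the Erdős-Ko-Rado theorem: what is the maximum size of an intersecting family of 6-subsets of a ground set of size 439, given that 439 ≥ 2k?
max |F| = C(438, 5) = 131292457422

The Erdős-Ko-Rado theorem states: for n ≥ 2k, an intersecting family of k-subsets of an n-element set has size at most C(n − 1, k − 1), with equality for 'star' families {A ⊆ [n] : |A| = k, i ∈ A} (fix an element i). For n = 439, k = 6: C(438, 5) = 131292457422.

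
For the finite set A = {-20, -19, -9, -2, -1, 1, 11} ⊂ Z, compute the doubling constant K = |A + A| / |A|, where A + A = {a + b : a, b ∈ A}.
K = |A + A| / |A| = 24/7

Enumerate A + A = {a + b : a, b ∈ A}. With |A| = 7, there are |A|^2 = 49 ordered sum pairs; collecting distinct values, A + A = {-40, -39, -38, -29, -28, -22, -21, -20, -19, -18, -11, -10, -9, -8, -4, -3, -2, -1, 0, 2, 9, 10, 12, 22}, so |A + A| = 24. Thus K = 24/7. For comparison, the minimum possible |A + A| over all 7-element sets is 2·7 − 1 = 13 (so min K = 13/7), attained only by arithmetic progressions.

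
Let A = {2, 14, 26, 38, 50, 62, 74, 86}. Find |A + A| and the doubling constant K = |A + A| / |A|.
K = |A + A| / |A| = 15/8

Enumerate A + A = {a + b : a, b ∈ A}. With |A| = 8, there are |A|^2 = 64 ordered sum pairs; collecting distinct values, A + A = {4, 16, 28, 40, 52, 64, 76, 88, 100, 112, 124, 136, 148, 160, 172}, so |A + A| = 15. Thus K = 15/8. Here |A + A| = 2|A| − 1 = 15, the minimum possible — so K = 15/8 is minimal, which holds iff A is an arithmetic progression.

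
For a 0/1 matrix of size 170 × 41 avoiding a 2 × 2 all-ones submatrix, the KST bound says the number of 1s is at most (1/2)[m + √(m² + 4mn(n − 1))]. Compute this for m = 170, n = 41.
z(170, 41; 2, 2) ≤ (1/2)[170 + √(170² + 4·170·41·40)] = (1/2)[170 + √1144100] = 619.8131

Kővári–Sós–Turán: let r_1, ..., r_170 be the row sums and z = Σ r_i the total number of 1s. Each pair of columns can share at most one row with both entries 1 (else a 2×2 all-ones block appears), so Σ_i C(r_i, 2) ≤ C(41, 2) = 820. By convexity Σ_i C(r_i, 2) ≥ 170·C(z/170, 2) = z(z − 170)/(2·170), giving z² − 170z − 170·41·40 ≤ 0 and hence z ≤ (1/2)[170 + √(28900 + 4·278800)] = (1/2)[170 + √1144100] ≈ (1/2)(170 + 1069.6261) = 619.8131.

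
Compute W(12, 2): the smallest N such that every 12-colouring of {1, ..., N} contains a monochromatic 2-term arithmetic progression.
W(12, 2) = 12 + 1 = 13

A 2-term AP is any pair of integers, so a monochromatic 2-AP exists iff some colour is used at least twice. With 12 colours, the colouring i ↦ i on {1, ..., 12} uses each colour once, avoiding any monochromatic pair, so W(12, 2) > 12. For {1, ..., 13}, pigeonhole forces two integers of the same colour, which form a monochromatic 2-AP. Hence W(12, 2) = 13.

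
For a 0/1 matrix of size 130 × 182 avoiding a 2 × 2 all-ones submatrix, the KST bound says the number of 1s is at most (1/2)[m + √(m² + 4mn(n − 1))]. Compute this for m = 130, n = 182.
z(130, 182; 2, 2) ≤ (1/2)[130 + √(130² + 4·130·182·181)] = (1/2)[130 + √17146740] = 2135.4311

Kővári–Sós–Turán: let r_1, ..., r_130 be the row sums and z = Σ r_i the total number of 1s. Each pair of columns can share at most one row with both entries 1 (else a 2×2 all-ones block appears), so Σ_i C(r_i, 2) ≤ C(182, 2) = 16471. By convexity Σ_i C(r_i, 2) ≥ 130·C(z/130, 2) = z(z − 130)/(2·130), giving z² − 130z − 130·182·181 ≤ 0 and hence z ≤ (1/2)[130 + √(16900 + 4·4282460)] = (1/2)[130 + √17146740] ≈ (1/2)(130 + 4140.8622) = 2135.4311.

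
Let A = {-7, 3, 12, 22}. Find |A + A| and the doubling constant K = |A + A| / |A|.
K = |A + A| / |A| = 9/4

Enumerate A + A = {a + b : a, b ∈ A}. With |A| = 4, there are |A|^2 = 16 ordered sum pairs; collecting distinct values, A + A = {-14, -4, 5, 6, 15, 24, 25, 34, 44}, so |A + A| = 9. Thus K = 9/4. For comparison, the minimum possible |A + A| over all 4-element sets is 2·4 − 1 = 7 (so min K = 7/4), attained only by arithmetic progressions.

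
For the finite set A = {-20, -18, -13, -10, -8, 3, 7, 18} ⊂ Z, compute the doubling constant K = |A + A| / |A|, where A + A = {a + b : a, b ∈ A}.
K = |A + A| / |A| = 33/8

Enumerate A + A = {a + b : a, b ∈ A}. With |A| = 8, there are |A|^2 = 64 ordered sum pairs; collecting distinct values, A + A = {-40, -38, -36, -33, -31, -30, -28, -26, -23, -21, -20, -18, -17, -16, -15, -13, -11, -10, -7, -6, -5, -3, -2, -1, 0, 5, 6, 8, 10, 14, 21, 25, 36}, so |A + A| = 33. Thus K = 33/8. For comparison, the minimum possible |A + A| over all 8-element sets is 2·8 − 1 = 15 (so min K = 15/8), attained only by arithmetic progressions.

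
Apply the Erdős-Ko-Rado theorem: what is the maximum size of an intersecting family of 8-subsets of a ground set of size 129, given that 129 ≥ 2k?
max |F| = C(128, 7) = 94525795200

Erdős-Ko-Rado (1961): when n ≥ 2k, max |F| = C(n−1, k−1). The bound is attained by the star {A : i ∈ A} for any fixed i ∈ [n]. Here C(129−1, 8−1) = C(128, 7) = 94525795200.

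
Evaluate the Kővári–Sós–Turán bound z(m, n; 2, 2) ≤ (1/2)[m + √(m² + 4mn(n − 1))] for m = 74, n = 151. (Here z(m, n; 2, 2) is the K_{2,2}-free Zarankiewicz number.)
z(74, 151; 2, 2) ≤ (1/2)[74 + √(74² + 4·74·151·150)] = (1/2)[74 + √6709876] = 1332.1714

Kővári–Sós–Turán: let r_1, ..., r_74 be the row sums and z = Σ r_i the total number of 1s. Each pair of columns can share at most one row with both entries 1 (else a 2×2 all-ones block appears), so Σ_i C(r_i, 2) ≤ C(151, 2) = 11325. By convexity Σ_i C(r_i, 2) ≥ 74·C(z/74, 2) = z(z − 74)/(2·74), giving z² − 74z − 74·151·150 ≤ 0 and hence z ≤ (1/2)[74 + √(5476 + 4·1676100)] = (1/2)[74 + √6709876] ≈ (1/2)(74 + 2590.3428) = 1332.1714.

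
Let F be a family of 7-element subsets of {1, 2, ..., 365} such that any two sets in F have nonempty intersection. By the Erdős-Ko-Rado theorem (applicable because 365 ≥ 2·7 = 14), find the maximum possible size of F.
max |F| = C(364, 6) = 3099475687308

The Erdős-Ko-Rado theorem states: for n ≥ 2k, an intersecting family of k-subsets of an n-element set has size at most C(n − 1, k − 1), with equality for 'star' families {A ⊆ [n] : |A| = k, i ∈ A} (fix an element i). For n = 365, k = 7: C(364, 6) = 3099475687308.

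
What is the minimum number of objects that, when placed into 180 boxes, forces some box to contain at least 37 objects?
n = (37 − 1)·180 + 1 = 6481

By the generalised pigeonhole principle, to guarantee some box contains ≥ r objects we need more than (r − 1) · k objects total. Threshold: n = (r − 1) · k + 1. With r = 37 and k = 180: n = 36 · 180 + 1 = 6480 + 1 = 6481. For n = 6480 = 36 · 180, we can put exactly 36 objects in every box, avoiding 37 in any single one — so 6481 is tight.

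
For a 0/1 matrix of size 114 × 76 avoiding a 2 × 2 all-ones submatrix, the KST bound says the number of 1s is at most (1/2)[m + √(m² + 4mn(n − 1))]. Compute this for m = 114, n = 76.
z(114, 76; 2, 2) ≤ (1/2)[114 + √(114² + 4·114·76·75)] = (1/2)[114 + √2612196] = 865.1145

Kővári–Sós–Turán: let r_1, ..., r_114 be the row sums and z = Σ r_i the total number of 1s. Each pair of columns can share at most one row with both entries 1 (else a 2×2 all-ones block appears), so Σ_i C(r_i, 2) ≤ C(76, 2) = 2850. By convexity Σ_i C(r_i, 2) ≥ 114·C(z/114, 2) = z(z − 114)/(2·114), giving z² − 114z − 114·76·75 ≤ 0 and hence z ≤ (1/2)[114 + √(12996 + 4·649800)] = (1/2)[114 + √2612196] ≈ (1/2)(114 + 1616.2289) = 865.1145.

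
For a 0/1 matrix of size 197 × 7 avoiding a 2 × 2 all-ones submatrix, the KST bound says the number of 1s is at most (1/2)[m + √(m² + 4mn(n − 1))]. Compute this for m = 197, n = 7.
z(197, 7; 2, 2) ≤ (1/2)[197 + √(197² + 4·197·7·6)] = (1/2)[197 + √71905] = 232.5755

Kővári–Sós–Turán: let r_1, ..., r_197 be the row sums and z = Σ r_i the total number of 1s. Each pair of columns can share at most one row with both entries 1 (else a 2×2 all-ones block appears), so Σ_i C(r_i, 2) ≤ C(7, 2) = 21. By convexity Σ_i C(r_i, 2) ≥ 197·C(z/197, 2) = z(z − 197)/(2·197), giving z² − 197z − 197·7·6 ≤ 0 and hence z ≤ (1/2)[197 + √(38809 + 4·8274)] = (1/2)[197 + √71905] ≈ (1/2)(197 + 268.1511) = 232.5755.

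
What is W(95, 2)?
W(95, 2) = 95 + 1 = 96

A 2-term AP is any pair of integers, so a monochromatic 2-AP exists iff some colour is used at least twice. With 95 colours, the colouring i ↦ i on {1, ..., 95} uses each colour once, avoiding any monochromatic pair, so W(95, 2) > 95. For {1, ..., 96}, pigeonhole forces two integers of the same colour, which form a monochromatic 2-AP. Hence W(95, 2) = 96.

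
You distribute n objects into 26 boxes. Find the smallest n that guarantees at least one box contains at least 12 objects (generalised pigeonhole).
n = (12 − 1)·26 + 1 = 287

By the generalised pigeonhole principle, to guarantee some box contains ≥ r objects we need more than (r − 1) · k objects total. Threshold: n = (r − 1) · k + 1. With r = 12 and k = 26: n = 11 · 26 + 1 = 286 + 1 = 287. For n = 286 = 11 · 26, we can put exactly 11 objects in every box, avoiding 12 in any single one — so 287 is tight.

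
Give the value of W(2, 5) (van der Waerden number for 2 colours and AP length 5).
W(2, 5) = 178

This is a classical value, W(2, 5) = 178, established by combining an explicit 2-colouring of {1, ..., 177} with no monochromatic 5-AP (giving the lower bound W(2, 5) > 177) and a finite case analysis / exhaustive computer search showing every 2-colouring of {1, ..., 178} has such an AP.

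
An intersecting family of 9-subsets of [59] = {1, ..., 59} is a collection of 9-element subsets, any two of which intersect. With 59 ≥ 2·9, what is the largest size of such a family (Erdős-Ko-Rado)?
max |F| = C(58, 8) = 1916797311

Erdős-Ko-Rado (1961): when n ≥ 2k, max |F| = C(n−1, k−1). The bound is attained by the star {A : i ∈ A} for any fixed i ∈ [n]. Here C(59−1, 9−1) = C(58, 8) = 1916797311.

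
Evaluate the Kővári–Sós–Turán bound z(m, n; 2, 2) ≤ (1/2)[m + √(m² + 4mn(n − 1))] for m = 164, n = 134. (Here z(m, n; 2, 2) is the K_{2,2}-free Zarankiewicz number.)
z(164, 134; 2, 2) ≤ (1/2)[164 + √(164² + 4·164·134·133)] = (1/2)[164 + √11718128] = 1793.5876

Kővári–Sós–Turán: let r_1, ..., r_164 be the row sums and z = Σ r_i the total number of 1s. Each pair of columns can share at most one row with both entries 1 (else a 2×2 all-ones block appears), so Σ_i C(r_i, 2) ≤ C(134, 2) = 8911. By convexity Σ_i C(r_i, 2) ≥ 164·C(z/164, 2) = z(z − 164)/(2·164), giving z² − 164z − 164·134·133 ≤ 0 and hence z ≤ (1/2)[164 + √(26896 + 4·2922808)] = (1/2)[164 + √11718128] ≈ (1/2)(164 + 3423.1751) = 1793.5876.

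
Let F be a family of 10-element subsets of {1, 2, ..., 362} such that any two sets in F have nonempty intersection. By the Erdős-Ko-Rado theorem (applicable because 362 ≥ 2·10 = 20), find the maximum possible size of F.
max |F| = C(361, 9) = 259506762462987205

Erdős-Ko-Rado (1961): when n ≥ 2k, max |F| = C(n−1, k−1). The bound is attained by the star {A : i ∈ A} for any fixed i ∈ [n]. Here C(362−1, 10−1) = C(361, 9) = 259506762462987205.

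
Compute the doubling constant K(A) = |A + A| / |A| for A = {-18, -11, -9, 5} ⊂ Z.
K = |A + A| / |A| = 10/4 = 5/2

Enumerate A + A = {a + b : a, b ∈ A}. With |A| = 4, there are |A|^2 = 16 ordered sum pairs; collecting distinct values, A + A = {-36, -29, -27, -22, -20, -18, -13, -6, -4, 10}, so |A + A| = 10. Thus K = 10/4 = 5/2. For comparison, the minimum possible |A + A| over all 4-element sets is 2·4 − 1 = 7 (so min K = 7/4), attained only by arithmetic progressions.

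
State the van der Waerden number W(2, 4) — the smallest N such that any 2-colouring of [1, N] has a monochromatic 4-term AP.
W(2, 4) = 35

W(2, 4) = 35. The lower bound W(2, 4) > 34 comes from an explicit good 2-colouring of [1, 34]; the upper bound W(2, 4) ≤ 35 was verified by exhaustive search over 2-colourings of [1, 35].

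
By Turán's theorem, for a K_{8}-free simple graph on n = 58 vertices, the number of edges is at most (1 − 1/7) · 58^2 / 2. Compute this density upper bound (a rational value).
Turán density bound = (6/7) · 58^2/2 = 10092/7 ≈ 1441.7143

Turán's theorem: ex(n, K_{r+1}) is achieved by the complete r-partite Turán graph T(n, r) with parts as balanced as possible, and is at most (1 − 1/r) · n^2/2. For r = 7, n = 58: the density bound is (6/7) · 3364/2 = 10092/7 ≈ 1441.7143. The integer-valued extremum is e(T(58, 7)) = 1441, which is strictly less than the density bound 10092/7 since 7 ∤ 58 (the parts of T(58, 7) cannot all be equal).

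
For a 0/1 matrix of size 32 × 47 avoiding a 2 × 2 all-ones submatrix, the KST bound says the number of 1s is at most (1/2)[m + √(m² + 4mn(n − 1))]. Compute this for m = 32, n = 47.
z(32, 47; 2, 2) ≤ (1/2)[32 + √(32² + 4·32·47·46)] = (1/2)[32 + √277760] = 279.5147

Kővári–Sós–Turán: let r_1, ..., r_32 be the row sums and z = Σ r_i the total number of 1s. Each pair of columns can share at most one row with both entries 1 (else a 2×2 all-ones block appears), so Σ_i C(r_i, 2) ≤ C(47, 2) = 1081. By convexity Σ_i C(r_i, 2) ≥ 32·C(z/32, 2) = z(z − 32)/(2·32), giving z² − 32z − 32·47·46 ≤ 0 and hence z ≤ (1/2)[32 + √(1024 + 4·69184)] = (1/2)[32 + √277760] ≈ (1/2)(32 + 527.0294) = 279.5147.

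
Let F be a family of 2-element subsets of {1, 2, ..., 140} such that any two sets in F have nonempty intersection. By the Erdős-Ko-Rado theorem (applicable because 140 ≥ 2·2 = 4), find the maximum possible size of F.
max |F| = C(139, 1) = 139

The Erdős-Ko-Rado theorem states: for n ≥ 2k, an intersecting family of k-subsets of an n-element set has size at most C(n − 1, k − 1), with equality for 'star' families {A ⊆ [n] : |A| = k, i ∈ A} (fix an element i). For n = 140, k = 2: C(139, 1) = 139.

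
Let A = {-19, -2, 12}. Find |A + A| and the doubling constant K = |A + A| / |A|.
K = |A + A| / |A| = 6/3 = 2

Enumerate A + A = {a + b : a, b ∈ A}. With |A| = 3, there are |A|^2 = 9 ordered sum pairs; collecting distinct values, A + A = {-38, -21, -7, -4, 10, 24}, so |A + A| = 6. Thus K = 6/3 = 2. For comparison, the minimum possible |A + A| over all 3-element sets is 2·3 − 1 = 5 (so min K = 5/3), attained only by arithmetic progressions.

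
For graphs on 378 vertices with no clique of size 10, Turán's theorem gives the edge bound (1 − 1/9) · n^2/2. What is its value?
Turán density bound = (8/9) · 378^2/2 = 63504

Turán's theorem: ex(n, K_{r+1}) is achieved by the complete r-partite Turán graph T(n, r) with parts as balanced as possible, and is at most (1 − 1/r) · n^2/2. For r = 9, n = 378: the density bound is (8/9) · 142884/2 = 63504. Since 9 ∣ 378, the Turán graph T(378, 9) has parts of equal size 42, and its edge count e(T(378, 9)) = 63504 attains the density bound exactly.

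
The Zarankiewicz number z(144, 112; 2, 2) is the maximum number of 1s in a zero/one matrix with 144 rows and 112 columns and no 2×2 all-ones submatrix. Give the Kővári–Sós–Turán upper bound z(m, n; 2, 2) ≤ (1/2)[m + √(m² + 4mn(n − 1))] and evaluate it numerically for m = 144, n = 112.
z(144, 112; 2, 2) ≤ (1/2)[144 + √(144² + 4·144·112·111)] = (1/2)[144 + √7181568] = 1411.9224

Kővári–Sós–Turán: let r_1, ..., r_144 be the row sums and z = Σ r_i the total number of 1s. Each pair of columns can share at most one row with both entries 1 (else a 2×2 all-ones block appears), so Σ_i C(r_i, 2) ≤ C(112, 2) = 6216. By convexity Σ_i C(r_i, 2) ≥ 144·C(z/144, 2) = z(z − 144)/(2·144), giving z² − 144z − 144·112·111 ≤ 0 and hence z ≤ (1/2)[144 + √(20736 + 4·1790208)] = (1/2)[144 + √7181568] ≈ (1/2)(144 + 2679.8448) = 1411.9224.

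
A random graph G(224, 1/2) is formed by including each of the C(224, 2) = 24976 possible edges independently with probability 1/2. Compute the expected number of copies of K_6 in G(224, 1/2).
E[# K_6] = C(224, 6) · (1/2)^C(6, 2) = 163995687856 / 2^15 = 10249730491/2048 ≈ 5004751.216309

For each 6-subset S of vertices (there are C(224, 6) = 163995687856 such S), let X_S = 1 if S induces a K_6 (all C(6, 2) = 15 edges present). Then P(X_S = 1) = (1/2)^15 = 1/32768. By linearity of expectation, E[# K_6] = C(224, 6) · (1/2)^15 = 163995687856 / 32768 = 10249730491/2048 ≈ 5004751.216309.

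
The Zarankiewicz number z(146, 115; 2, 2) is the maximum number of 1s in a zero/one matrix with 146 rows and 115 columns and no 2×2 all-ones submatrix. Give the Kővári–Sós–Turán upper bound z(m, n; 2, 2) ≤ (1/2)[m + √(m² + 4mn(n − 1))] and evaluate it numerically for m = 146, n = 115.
z(146, 115; 2, 2) ≤ (1/2)[146 + √(146² + 4·146·115·114)] = (1/2)[146 + √7677556] = 1458.4202

Kővári–Sós–Turán: let r_1, ..., r_146 be the row sums and z = Σ r_i the total number of 1s. Each pair of columns can share at most one row with both entries 1 (else a 2×2 all-ones block appears), so Σ_i C(r_i, 2) ≤ C(115, 2) = 6555. By convexity Σ_i C(r_i, 2) ≥ 146·C(z/146, 2) = z(z − 146)/(2·146), giving z² − 146z − 146·115·114 ≤ 0 and hence z ≤ (1/2)[146 + √(21316 + 4·1914060)] = (1/2)[146 + √7677556] ≈ (1/2)(146 + 2770.8403) = 1458.4202.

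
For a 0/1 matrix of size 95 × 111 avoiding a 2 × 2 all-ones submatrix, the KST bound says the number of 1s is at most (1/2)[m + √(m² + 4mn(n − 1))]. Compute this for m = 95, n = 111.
z(95, 111; 2, 2) ≤ (1/2)[95 + √(95² + 4·95·111·110)] = (1/2)[95 + √4648825] = 1125.5567

Kővári–Sós–Turán: let r_1, ..., r_95 be the row sums and z = Σ r_i the total number of 1s. Each pair of columns can share at most one row with both entries 1 (else a 2×2 all-ones block appears), so Σ_i C(r_i, 2) ≤ C(111, 2) = 6105. By convexity Σ_i C(r_i, 2) ≥ 95·C(z/95, 2) = z(z − 95)/(2·95), giving z² − 95z − 95·111·110 ≤ 0 and hence z ≤ (1/2)[95 + √(9025 + 4·1159950)] = (1/2)[95 + √4648825] ≈ (1/2)(95 + 2156.1134) = 1125.5567.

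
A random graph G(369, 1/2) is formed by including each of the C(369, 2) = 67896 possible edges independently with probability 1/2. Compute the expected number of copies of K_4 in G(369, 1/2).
E[# K_4] = C(369, 4) · (1/2)^C(4, 2) = 759993876 / 2^6 = 189998469/16 = 11874904.3125

For each 4-subset S of vertices (there are C(369, 4) = 759993876 such S), let X_S = 1 if S induces a K_4 (all C(4, 2) = 6 edges present). Then P(X_S = 1) = (1/2)^6 = 1/64. By linearity of expectation, E[# K_4] = C(369, 4) · (1/2)^6 = 759993876 / 64 = 189998469/16 = 11874904.3125.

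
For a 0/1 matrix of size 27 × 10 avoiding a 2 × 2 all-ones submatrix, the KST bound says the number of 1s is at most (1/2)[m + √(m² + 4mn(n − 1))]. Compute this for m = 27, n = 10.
z(27, 10; 2, 2) ≤ (1/2)[27 + √(27² + 4·27·10·9)] = (1/2)[27 + √10449] = 64.6102

Kővári–Sós–Turán: let r_1, ..., r_27 be the row sums and z = Σ r_i the total number of 1s. Each pair of columns can share at most one row with both entries 1 (else a 2×2 all-ones block appears), so Σ_i C(r_i, 2) ≤ C(10, 2) = 45. By convexity Σ_i C(r_i, 2) ≥ 27·C(z/27, 2) = z(z − 27)/(2·27), giving z² − 27z − 27·10·9 ≤ 0 and hence z ≤ (1/2)[27 + √(729 + 4·2430)] = (1/2)[27 + √10449] ≈ (1/2)(27 + 102.2204) = 64.6102.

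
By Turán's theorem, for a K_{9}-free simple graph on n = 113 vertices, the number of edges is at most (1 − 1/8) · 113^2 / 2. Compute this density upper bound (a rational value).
Turán density bound = (7/8) · 113^2/2 = 89383/16 ≈ 5586.4375

Turán's theorem: ex(n, K_{r+1}) is achieved by the complete r-partite Turán graph T(n, r) with parts as balanced as possible, and is at most (1 − 1/r) · n^2/2. For r = 8, n = 113: the density bound is (7/8) · 12769/2 = 89383/16 ≈ 5586.4375. The integer-valued extremum is e(T(113, 8)) = 5586, which is strictly less than the density bound 89383/16 since 8 ∤ 113 (the parts of T(113, 8) cannot all be equal).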